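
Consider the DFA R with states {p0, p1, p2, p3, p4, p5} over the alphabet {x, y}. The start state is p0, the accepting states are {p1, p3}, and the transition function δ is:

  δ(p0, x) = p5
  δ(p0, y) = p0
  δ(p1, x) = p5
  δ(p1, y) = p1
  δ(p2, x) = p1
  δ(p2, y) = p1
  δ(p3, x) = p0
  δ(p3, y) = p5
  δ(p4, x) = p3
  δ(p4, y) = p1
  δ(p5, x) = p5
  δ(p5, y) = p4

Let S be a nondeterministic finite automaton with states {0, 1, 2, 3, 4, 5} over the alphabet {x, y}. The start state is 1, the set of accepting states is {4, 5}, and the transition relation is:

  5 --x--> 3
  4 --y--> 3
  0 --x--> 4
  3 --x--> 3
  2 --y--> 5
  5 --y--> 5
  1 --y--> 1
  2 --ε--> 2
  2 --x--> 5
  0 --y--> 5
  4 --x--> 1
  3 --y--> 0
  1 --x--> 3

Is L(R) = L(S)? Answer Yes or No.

Exploring the product automaton R × S from the start pair (p0, 1), following both machines on each input symbol, reaches 5 state pairs: (p0, 1), (p5, 3), (p4, 0), (p3, 4), (p1, 5).
R accepts in {p1, p3} and S accepts in {4, 5}. In every reachable pair the two components are either both accepting — (p3, 4), (p1, 5) — or both non-accepting, so no string is accepted by exactly one of the machines: L(R) \ L(S) and L(S) \ L(R) are both empty.
Hence every string is accepted by R iff it is accepted by S, and the two languages coincide.

Yes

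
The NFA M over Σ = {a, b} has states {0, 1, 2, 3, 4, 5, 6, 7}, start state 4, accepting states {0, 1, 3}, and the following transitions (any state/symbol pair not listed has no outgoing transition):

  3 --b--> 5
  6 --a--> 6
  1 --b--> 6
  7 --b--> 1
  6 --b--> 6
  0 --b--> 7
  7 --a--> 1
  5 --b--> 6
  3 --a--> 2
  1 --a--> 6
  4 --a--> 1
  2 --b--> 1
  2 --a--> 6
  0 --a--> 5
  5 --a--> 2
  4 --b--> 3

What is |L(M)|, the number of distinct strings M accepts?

The useful subgraph on states {1, 2, 3, 4, 5} is acyclic, so L(M) is finite; the longest accepting path visits 5 useful states, giving maximum string length 4.
Counting accepting paths from 4 by length: 2 of length 1, 1 of length 3, 1 of length 4. Total 4.

4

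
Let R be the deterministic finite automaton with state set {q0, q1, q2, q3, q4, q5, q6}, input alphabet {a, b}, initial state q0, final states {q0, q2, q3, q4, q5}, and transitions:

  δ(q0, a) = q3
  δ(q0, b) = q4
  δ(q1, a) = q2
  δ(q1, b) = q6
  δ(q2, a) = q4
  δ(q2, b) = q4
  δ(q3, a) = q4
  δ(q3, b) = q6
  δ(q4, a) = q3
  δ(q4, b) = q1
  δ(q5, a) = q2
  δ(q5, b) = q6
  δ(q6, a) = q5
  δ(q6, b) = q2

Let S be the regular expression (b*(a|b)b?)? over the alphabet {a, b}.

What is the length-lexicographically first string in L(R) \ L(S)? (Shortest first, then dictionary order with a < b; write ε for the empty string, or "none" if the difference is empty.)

aa

The string aa is accepted by R but not by S.
No shorter string lies in the difference, and aa is the lexicographically first length-2 string in L(R) \ L(S).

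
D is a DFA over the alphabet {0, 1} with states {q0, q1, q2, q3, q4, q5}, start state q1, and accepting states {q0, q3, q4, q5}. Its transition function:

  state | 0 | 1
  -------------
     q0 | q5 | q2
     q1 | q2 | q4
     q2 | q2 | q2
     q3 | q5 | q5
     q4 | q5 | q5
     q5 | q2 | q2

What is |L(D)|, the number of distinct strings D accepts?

The useful subgraph on states {q1, q4, q5} is acyclic, so L(D) is finite; the longest accepting path visits 3 useful states, giving maximum string length 2.
Counting accepting paths from q1 by length: 1 of length 1, 2 of length 2. Total 3.

3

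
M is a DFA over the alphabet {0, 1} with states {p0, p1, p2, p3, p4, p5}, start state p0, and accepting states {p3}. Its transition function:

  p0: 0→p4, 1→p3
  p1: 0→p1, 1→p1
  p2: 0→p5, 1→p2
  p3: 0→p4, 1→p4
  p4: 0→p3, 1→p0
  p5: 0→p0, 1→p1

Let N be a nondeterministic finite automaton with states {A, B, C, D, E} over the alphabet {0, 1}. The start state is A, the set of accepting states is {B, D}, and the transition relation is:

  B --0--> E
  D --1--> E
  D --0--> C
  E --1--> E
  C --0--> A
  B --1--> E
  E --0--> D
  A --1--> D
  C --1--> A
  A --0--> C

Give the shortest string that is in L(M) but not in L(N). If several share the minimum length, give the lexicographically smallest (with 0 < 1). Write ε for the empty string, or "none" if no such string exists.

The string 00 is accepted by M but not by N.
No shorter string lies in the difference, and 00 is the lexicographically first length-2 string in L(M) \ L(N).

00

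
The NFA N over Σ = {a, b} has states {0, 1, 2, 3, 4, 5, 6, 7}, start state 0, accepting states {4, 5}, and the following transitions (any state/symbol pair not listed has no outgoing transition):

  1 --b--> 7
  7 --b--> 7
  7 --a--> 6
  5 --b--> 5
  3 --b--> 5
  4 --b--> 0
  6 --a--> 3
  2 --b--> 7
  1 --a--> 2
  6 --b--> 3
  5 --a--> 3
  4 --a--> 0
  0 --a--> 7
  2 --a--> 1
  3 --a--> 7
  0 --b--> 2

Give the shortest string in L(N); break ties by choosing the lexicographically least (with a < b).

aaab

A breadth-first search from 0 reaches an accepting state first via the path 0 → 7 → 6 → 3 → 5 on input aaab.
No string of length < 4 is accepted (BFS exhausts all shorter strings without reaching an accepting state), and aaab is the lexicographically least accepting string of length 4.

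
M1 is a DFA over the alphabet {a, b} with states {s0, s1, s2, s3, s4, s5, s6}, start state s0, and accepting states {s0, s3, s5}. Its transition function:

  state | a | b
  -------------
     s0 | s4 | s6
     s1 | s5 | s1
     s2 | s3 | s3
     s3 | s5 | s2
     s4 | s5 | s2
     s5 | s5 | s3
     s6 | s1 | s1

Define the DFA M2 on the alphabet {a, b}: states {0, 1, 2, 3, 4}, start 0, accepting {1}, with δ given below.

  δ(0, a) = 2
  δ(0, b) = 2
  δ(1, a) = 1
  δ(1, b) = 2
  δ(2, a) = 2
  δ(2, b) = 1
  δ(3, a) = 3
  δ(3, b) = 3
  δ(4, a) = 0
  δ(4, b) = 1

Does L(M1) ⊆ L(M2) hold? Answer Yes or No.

The empty string ε is in L(M1) but not in L(M2).
So L(M1) ⊄ L(M2).

No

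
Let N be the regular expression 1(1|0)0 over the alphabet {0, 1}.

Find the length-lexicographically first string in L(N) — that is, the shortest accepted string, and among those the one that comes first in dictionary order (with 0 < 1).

100

By inspection of the expression, no string of length less than 3 matches, and 100 is the lexicographically first match of length 3.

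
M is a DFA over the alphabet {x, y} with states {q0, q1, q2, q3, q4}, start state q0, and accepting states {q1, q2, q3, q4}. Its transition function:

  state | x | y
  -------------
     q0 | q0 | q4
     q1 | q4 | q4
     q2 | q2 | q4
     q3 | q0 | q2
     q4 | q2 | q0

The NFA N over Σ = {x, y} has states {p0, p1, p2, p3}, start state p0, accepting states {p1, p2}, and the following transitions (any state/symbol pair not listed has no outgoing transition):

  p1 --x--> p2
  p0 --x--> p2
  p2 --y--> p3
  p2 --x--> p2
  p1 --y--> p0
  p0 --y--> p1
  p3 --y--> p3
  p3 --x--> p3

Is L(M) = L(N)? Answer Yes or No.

The string xy is accepted by M but rejected by N.
So L(M) ≠ L(N).

No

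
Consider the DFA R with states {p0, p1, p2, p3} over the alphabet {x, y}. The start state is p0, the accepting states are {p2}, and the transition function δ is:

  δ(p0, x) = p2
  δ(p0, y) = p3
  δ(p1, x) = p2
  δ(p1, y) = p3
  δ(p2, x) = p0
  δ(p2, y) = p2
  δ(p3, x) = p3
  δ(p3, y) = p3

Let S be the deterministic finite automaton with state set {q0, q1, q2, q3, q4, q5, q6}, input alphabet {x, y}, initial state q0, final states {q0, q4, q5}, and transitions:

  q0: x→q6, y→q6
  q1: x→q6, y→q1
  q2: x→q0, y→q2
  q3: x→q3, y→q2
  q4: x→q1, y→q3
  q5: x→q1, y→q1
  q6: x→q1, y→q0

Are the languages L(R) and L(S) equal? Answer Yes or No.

No

The string x is accepted by R but rejected by S.
So L(R) ≠ L(S).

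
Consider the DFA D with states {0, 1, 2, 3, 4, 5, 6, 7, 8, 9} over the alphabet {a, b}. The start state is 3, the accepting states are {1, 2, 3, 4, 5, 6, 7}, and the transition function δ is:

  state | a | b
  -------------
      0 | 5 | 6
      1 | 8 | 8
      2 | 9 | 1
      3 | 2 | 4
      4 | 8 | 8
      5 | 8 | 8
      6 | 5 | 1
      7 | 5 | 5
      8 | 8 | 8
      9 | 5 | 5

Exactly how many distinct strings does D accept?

The useful subgraph on states {1, 2, 3, 4, 5, 9} is acyclic, so L(D) is finite; the longest accepting path visits 4 useful states, giving maximum string length 3.
Counting accepting paths from 3 by length: 1 of length 0, 2 of length 1, 1 of length 2, 2 of length 3. Total 6.

6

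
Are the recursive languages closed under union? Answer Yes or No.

Run a decider for L₁ and then a decider for L₂ on the input and accept if either accepts; both sub-runs halt, so this is again a decider.
So the recursive languages are closed under union.

Yes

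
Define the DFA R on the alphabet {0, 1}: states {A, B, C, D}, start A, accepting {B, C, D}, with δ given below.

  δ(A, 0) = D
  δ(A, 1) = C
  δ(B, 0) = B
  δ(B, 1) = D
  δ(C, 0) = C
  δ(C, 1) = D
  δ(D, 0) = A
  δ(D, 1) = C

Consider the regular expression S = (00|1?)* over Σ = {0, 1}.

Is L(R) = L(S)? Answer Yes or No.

The string 0 is accepted by R but rejected by S.
So L(R) ≠ L(S).

No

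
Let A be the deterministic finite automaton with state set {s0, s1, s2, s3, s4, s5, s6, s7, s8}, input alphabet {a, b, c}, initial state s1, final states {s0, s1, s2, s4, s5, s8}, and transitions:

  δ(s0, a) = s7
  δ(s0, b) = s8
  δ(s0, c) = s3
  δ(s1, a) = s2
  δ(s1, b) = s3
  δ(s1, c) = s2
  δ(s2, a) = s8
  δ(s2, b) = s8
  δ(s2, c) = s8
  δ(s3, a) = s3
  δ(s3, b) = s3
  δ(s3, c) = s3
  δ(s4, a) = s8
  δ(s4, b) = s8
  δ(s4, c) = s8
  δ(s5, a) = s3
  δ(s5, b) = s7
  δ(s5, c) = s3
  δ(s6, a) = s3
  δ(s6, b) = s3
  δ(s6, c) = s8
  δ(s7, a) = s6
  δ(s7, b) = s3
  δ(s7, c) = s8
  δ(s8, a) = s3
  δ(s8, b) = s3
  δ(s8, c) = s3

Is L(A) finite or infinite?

finite

The useful states (reachable from s1 and able to reach an accepting state) are {s1, s2, s8}.
Restricted to these states the transition graph has no cycle, so every accepting path has bounded length and L is finite.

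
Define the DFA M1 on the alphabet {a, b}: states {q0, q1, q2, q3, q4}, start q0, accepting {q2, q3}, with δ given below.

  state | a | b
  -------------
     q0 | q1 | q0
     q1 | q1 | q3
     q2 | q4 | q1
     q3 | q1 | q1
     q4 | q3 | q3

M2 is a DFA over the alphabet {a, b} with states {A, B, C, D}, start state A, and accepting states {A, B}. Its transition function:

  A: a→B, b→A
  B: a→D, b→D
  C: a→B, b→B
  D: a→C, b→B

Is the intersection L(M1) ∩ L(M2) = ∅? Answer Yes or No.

No

The string aab is accepted by both M1 and M2.
Hence L(M1) ∩ L(M2) ≠ ∅.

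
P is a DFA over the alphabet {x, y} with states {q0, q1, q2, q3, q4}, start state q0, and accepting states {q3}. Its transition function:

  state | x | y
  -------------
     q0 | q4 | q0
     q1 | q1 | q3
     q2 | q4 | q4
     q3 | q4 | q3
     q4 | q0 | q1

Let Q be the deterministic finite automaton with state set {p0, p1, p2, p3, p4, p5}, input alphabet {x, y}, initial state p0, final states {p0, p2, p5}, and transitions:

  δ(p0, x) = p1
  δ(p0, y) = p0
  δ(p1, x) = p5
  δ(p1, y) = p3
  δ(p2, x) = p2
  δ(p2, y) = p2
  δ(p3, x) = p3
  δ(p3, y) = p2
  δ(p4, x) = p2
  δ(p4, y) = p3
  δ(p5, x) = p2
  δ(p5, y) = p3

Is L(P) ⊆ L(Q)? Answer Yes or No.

Exploring the product automaton P × Q from the start pair (q0, p0), following both machines on each input symbol, reaches 10 state pairs: (q0, p0), (q4, p1), (q0, p5), (q1, p3), (q4, p2), (q0, p3), (q3, p2), (q0, p2), (q1, p2), (q4, p3).
P accepts in {q3} and Q accepts in {p0, p2, p5}. The reachable pairs whose P-component is accepting are (q3, p2); in each of them the Q-component is accepting too, so the product for L(P) \ L(Q) (P-component accepting, Q-component rejecting) has no reachable accepting pair and the difference is empty.
Hence every string in L(P) is also in L(Q).

Yes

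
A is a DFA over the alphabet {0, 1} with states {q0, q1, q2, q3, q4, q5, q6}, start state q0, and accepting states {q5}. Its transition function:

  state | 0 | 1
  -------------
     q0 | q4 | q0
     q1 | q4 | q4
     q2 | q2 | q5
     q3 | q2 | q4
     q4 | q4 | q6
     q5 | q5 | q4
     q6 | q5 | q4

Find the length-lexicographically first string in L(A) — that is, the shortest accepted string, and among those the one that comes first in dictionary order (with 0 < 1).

A breadth-first search from q0 reaches an accepting state first via the path q0 → q4 → q6 → q5 on input 010.
No string of length < 3 is accepted (BFS exhausts all shorter strings without reaching an accepting state), and 010 is the lexicographically least accepting string of length 3.

010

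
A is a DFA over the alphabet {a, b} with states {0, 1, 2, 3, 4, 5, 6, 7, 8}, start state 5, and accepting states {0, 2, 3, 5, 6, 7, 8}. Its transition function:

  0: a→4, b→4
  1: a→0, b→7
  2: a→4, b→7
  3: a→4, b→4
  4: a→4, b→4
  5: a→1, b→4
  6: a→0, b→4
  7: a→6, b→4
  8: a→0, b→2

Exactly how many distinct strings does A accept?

The useful subgraph on states {0, 1, 5, 6, 7} is acyclic, so L(A) is finite; the longest accepting path visits 5 useful states, giving maximum string length 4.
Counting accepting paths from 5 by length: 1 of length 0, 2 of length 2, 1 of length 3, 1 of length 4. Total 5.

5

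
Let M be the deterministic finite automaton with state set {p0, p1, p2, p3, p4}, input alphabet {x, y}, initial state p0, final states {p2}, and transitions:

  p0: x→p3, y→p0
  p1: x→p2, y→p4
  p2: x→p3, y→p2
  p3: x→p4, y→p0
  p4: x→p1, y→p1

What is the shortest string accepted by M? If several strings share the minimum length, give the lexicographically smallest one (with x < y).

xxxx

A breadth-first search from p0 reaches an accepting state first via the path p0 → p3 → p4 → p1 → p2 on input xxxx.
No string of length < 4 is accepted (BFS exhausts all shorter strings without reaching an accepting state), and xxxx is the lexicographically least accepting string of length 4.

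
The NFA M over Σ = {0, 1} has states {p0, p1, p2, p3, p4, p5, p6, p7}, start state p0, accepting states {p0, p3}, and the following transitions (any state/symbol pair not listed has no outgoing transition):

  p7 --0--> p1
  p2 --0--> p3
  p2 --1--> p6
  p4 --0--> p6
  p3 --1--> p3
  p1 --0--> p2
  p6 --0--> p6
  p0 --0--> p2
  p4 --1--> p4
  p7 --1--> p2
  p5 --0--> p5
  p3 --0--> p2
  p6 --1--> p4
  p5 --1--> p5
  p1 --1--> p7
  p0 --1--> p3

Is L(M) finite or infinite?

State p2 is reachable from the start and can reach an accepting state, and it lies on the cycle p2 → p3 → p2.
Traversing that cycle any number of times yields accepted strings of unbounded length, so the language is infinite.

infinite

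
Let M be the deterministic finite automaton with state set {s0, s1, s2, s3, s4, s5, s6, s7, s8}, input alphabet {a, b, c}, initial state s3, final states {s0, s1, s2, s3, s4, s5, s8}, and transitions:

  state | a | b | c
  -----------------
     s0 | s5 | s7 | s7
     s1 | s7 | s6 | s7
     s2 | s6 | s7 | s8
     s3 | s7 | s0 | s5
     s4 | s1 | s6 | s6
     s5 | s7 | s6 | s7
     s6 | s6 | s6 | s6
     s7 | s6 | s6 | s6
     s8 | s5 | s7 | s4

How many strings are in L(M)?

The useful subgraph on states {s0, s3, s5} is acyclic, so L(M) is finite; the longest accepting path visits 3 useful states, giving maximum string length 2.
Counting accepting paths from s3 by length: 1 of length 0, 2 of length 1, 1 of length 2. Total 4.

4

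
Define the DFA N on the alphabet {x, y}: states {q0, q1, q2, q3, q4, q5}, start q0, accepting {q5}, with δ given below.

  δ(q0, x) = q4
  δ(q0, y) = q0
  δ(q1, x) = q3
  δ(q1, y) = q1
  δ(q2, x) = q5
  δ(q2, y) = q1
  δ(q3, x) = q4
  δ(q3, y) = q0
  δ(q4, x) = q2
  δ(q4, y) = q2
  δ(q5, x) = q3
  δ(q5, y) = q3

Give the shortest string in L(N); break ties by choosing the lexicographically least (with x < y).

A breadth-first search from q0 reaches an accepting state first via the path q0 → q4 → q2 → q5 on input xxx.
No string of length < 3 is accepted (BFS exhausts all shorter strings without reaching an accepting state), and xxx is the lexicographically least accepting string of length 3.

xxx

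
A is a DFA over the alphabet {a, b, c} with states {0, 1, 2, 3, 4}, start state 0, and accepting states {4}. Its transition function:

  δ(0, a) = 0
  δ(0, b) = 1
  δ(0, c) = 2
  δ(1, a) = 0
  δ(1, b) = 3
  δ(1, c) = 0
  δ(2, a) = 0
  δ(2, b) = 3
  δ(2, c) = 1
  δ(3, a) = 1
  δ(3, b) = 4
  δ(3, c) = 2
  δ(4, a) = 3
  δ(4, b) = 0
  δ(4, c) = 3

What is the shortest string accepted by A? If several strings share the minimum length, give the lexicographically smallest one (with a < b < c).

A breadth-first search from 0 reaches an accepting state first via the path 0 → 1 → 3 → 4 on input bbb.
No string of length < 3 is accepted (BFS exhausts all shorter strings without reaching an accepting state), and bbb is the lexicographically least accepting string of length 3.

bbb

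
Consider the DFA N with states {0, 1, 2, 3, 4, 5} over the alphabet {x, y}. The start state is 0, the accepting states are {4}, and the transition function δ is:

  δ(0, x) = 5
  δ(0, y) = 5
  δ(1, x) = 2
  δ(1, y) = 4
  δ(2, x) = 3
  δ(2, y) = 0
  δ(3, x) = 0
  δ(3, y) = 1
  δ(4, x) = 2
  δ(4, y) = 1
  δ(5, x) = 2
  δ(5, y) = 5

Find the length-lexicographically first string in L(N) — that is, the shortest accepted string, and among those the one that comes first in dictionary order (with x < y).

xxxyy

A breadth-first search from 0 reaches an accepting state first via the path 0 → 5 → 2 → 3 → 1 → 4 on input xxxyy.
No string of length < 5 is accepted (BFS exhausts all shorter strings without reaching an accepting state), and xxxyy is the lexicographically least accepting string of length 5.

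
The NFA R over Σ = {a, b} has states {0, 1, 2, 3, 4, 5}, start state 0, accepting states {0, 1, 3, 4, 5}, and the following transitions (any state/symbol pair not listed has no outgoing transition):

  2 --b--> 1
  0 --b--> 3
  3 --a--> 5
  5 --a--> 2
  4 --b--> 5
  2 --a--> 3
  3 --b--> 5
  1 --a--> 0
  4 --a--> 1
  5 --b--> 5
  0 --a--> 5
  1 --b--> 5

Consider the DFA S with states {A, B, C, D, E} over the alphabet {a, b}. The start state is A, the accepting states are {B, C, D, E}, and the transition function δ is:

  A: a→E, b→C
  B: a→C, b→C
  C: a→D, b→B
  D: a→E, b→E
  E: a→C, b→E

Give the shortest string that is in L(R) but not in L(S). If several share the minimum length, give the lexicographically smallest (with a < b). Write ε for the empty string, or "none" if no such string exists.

The empty string ε is accepted by R but not by S.
Since ε is the unique shortest string, it is the required witness.

ε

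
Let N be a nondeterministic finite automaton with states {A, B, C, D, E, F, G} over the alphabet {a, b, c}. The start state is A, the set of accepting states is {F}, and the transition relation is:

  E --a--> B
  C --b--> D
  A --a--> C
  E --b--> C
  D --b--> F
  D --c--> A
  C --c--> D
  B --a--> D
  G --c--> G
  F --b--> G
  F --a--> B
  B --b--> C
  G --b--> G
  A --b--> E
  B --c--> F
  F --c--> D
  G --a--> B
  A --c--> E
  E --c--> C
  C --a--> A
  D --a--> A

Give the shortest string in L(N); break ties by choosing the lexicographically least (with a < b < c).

A breadth-first search from A reaches an accepting state first via the path A → C → D → F on input abb.
No string of length < 3 is accepted (BFS exhausts all shorter strings without reaching an accepting state), and abb is the lexicographically least accepting string of length 3.

abb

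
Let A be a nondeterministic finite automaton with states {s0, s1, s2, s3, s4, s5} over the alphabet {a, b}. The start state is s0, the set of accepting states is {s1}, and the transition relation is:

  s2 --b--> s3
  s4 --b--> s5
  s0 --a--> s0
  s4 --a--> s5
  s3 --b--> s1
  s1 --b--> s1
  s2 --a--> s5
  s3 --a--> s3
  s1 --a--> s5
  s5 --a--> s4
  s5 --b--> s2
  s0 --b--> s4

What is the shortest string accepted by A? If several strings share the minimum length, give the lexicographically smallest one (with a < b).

babbb

A breadth-first search from s0 reaches an accepting state first via the path s0 → s4 → s5 → s2 → s3 → s1 on input babbb.
No string of length < 5 is accepted (BFS exhausts all shorter strings without reaching an accepting state), and babbb is the lexicographically least accepting string of length 5.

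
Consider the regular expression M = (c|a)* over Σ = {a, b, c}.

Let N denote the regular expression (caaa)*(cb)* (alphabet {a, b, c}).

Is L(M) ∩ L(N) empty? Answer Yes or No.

The empty string ε is accepted by both M and N.
Hence L(M) ∩ L(N) ≠ ∅.

No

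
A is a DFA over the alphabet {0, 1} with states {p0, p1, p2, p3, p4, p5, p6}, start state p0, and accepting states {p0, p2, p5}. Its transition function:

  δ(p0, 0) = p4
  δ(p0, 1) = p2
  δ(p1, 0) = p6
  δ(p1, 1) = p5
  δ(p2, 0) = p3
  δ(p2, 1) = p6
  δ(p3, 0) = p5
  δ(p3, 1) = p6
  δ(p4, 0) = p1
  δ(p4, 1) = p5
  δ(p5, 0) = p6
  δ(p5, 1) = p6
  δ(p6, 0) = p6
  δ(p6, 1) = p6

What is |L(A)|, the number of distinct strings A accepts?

5

The useful subgraph on states {p0, p1, p2, p3, p4, p5} is acyclic, so L(A) is finite; the longest accepting path visits 4 useful states, giving maximum string length 3.
Counting accepting paths from p0 by length: 1 of length 0, 1 of length 1, 1 of length 2, 2 of length 3. Total 5.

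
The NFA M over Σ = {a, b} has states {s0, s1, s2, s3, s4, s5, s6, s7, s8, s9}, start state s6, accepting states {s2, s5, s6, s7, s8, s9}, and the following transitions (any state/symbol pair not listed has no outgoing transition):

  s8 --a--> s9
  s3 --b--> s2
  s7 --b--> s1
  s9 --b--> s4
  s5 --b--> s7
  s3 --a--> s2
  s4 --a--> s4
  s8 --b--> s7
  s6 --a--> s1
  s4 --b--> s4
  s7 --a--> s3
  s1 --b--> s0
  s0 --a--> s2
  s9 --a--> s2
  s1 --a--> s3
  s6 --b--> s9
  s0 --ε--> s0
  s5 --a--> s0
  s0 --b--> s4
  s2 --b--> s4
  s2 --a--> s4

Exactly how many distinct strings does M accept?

6

The useful subgraph on states {s0, s1, s2, s3, s6, s9} is acyclic, so L(M) is finite; the longest accepting path visits 4 useful states, giving maximum string length 3.
Counting accepting paths from s6 by length: 1 of length 0, 1 of length 1, 1 of length 2, 3 of length 3. Total 6.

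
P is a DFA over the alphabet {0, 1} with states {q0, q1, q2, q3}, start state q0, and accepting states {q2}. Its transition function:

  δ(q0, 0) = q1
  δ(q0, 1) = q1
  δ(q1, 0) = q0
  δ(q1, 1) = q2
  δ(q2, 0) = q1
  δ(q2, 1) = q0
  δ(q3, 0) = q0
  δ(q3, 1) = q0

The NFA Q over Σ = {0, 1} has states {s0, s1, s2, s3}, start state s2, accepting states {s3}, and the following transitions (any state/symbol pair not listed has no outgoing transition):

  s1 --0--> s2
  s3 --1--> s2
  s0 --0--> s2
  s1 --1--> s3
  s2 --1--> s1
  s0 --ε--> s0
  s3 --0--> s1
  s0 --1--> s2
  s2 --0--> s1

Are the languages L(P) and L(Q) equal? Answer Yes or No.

Exploring the product automaton P × Q from the start pair (q0, s2), following both machines on each input symbol, reaches 3 state pairs: (q0, s2), (q1, s1), (q2, s3).
P accepts in {q2} and Q accepts in {s3}. In every reachable pair the two components are either both accepting — (q2, s3) — or both non-accepting, so no string is accepted by exactly one of the machines: L(P) \ L(Q) and L(Q) \ L(P) are both empty.
Hence every string is accepted by P iff it is accepted by Q, and the two languages coincide.

Yes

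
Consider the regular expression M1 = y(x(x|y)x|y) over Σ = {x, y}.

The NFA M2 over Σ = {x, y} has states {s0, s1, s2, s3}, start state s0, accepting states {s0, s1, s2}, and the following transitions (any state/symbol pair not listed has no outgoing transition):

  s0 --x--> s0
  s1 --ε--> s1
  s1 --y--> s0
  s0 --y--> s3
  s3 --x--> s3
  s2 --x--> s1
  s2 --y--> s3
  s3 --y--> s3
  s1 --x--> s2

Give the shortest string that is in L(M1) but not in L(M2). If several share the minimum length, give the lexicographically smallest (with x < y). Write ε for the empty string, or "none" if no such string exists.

The string yy is accepted by M1 but not by M2.
No shorter string lies in the difference, and yy is the lexicographically first length-2 string in L(M1) \ L(M2).

yy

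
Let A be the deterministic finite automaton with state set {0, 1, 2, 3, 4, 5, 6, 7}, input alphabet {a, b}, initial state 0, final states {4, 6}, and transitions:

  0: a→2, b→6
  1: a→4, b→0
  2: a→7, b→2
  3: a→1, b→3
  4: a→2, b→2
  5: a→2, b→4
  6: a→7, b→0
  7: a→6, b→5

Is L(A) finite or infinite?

infinite

State 2 is reachable from the start and can reach an accepting state, and it lies on the cycle 2 → 2.
Traversing that cycle any number of times yields accepted strings of unbounded length, so the language is infinite.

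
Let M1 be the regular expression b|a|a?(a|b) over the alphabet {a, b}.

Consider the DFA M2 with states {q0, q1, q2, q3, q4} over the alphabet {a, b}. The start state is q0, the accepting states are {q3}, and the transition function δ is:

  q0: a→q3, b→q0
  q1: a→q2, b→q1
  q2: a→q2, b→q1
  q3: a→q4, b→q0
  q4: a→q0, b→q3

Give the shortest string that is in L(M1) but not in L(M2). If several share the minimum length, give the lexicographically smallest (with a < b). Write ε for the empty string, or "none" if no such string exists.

The string b is accepted by M1 but not by M2.
No shorter string lies in the difference, and b is the lexicographically first length-1 string in L(M1) \ L(M2).

b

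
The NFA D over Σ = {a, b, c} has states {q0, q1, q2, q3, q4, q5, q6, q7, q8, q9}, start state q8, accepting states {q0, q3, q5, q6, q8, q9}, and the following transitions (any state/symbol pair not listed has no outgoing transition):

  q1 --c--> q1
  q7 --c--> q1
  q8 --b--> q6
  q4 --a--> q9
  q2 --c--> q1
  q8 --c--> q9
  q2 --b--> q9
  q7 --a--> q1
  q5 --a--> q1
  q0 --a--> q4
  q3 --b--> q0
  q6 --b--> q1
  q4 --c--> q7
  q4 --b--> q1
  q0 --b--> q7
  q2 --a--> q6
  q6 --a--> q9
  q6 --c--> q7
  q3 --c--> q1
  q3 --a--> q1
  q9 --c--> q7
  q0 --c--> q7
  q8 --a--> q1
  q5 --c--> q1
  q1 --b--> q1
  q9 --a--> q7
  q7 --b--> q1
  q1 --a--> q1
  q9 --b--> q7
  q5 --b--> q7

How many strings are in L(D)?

4

The useful subgraph on states {q6, q8, q9} is acyclic, so L(D) is finite; the longest accepting path visits 3 useful states, giving maximum string length 2.
Counting accepting paths from q8 by length: 1 of length 0, 2 of length 1, 1 of length 2. Total 4.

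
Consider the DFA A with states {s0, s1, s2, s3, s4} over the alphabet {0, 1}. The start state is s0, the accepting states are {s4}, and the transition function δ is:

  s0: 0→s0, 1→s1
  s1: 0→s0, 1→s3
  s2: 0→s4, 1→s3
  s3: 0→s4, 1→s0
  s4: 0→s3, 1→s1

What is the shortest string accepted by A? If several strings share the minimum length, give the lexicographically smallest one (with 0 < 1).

A breadth-first search from s0 reaches an accepting state first via the path s0 → s1 → s3 → s4 on input 110.
No string of length < 3 is accepted (BFS exhausts all shorter strings without reaching an accepting state), and 110 is the lexicographically least accepting string of length 3.

110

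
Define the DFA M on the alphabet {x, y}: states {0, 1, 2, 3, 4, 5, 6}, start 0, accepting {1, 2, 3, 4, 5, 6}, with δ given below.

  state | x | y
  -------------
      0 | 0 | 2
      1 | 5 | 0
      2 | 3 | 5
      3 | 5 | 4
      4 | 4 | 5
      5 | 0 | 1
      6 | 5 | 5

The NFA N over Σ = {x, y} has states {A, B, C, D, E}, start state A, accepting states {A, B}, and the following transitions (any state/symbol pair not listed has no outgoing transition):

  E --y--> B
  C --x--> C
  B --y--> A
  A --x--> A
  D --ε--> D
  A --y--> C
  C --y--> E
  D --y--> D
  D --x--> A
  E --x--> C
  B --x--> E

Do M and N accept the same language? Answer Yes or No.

No

The string y is accepted by M but rejected by N.
So L(M) ≠ L(N).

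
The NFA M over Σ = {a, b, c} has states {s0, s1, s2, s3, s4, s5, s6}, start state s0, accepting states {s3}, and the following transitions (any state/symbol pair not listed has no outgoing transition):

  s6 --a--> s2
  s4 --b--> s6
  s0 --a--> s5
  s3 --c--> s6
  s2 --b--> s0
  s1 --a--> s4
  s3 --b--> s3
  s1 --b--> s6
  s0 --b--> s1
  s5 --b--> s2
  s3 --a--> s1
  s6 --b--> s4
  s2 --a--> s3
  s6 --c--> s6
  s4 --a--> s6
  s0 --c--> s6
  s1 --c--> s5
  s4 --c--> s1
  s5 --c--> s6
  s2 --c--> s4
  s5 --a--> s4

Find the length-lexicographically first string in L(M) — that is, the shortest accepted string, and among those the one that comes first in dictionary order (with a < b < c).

A breadth-first search from s0 reaches an accepting state first via the path s0 → s5 → s2 → s3 on input aba.
No string of length < 3 is accepted (BFS exhausts all shorter strings without reaching an accepting state), and aba is the lexicographically least accepting string of length 3.

aba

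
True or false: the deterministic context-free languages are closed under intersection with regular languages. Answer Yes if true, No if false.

Yes

Run the DPDA and a DFA for the regular language in lock-step (product of the two finite controls, one shared stack, the DFA component advancing only on genuine input moves); the result is still deterministic and accepts when both components accept.
So the deterministic context-free languages are closed under intersection with a regular language.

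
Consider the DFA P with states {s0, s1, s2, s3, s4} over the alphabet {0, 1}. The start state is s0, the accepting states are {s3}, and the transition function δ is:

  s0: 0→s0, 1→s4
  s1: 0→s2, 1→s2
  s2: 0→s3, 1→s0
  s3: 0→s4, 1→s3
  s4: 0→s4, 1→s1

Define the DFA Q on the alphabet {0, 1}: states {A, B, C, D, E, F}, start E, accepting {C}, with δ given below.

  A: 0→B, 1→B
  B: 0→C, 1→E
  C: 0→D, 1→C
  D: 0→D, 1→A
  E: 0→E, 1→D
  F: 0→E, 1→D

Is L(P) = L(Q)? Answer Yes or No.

Exploring the product automaton P × Q from the start pair (s0, E), following both machines on each input symbol, reaches 5 state pairs: (s0, E), (s4, D), (s1, A), (s2, B), (s3, C).
P accepts in {s3} and Q accepts in {C}. In every reachable pair the two components are either both accepting — (s3, C) — or both non-accepting, so no string is accepted by exactly one of the machines: L(P) \ L(Q) and L(Q) \ L(P) are both empty.
Hence every string is accepted by P iff it is accepted by Q, and the two languages coincide.

Yes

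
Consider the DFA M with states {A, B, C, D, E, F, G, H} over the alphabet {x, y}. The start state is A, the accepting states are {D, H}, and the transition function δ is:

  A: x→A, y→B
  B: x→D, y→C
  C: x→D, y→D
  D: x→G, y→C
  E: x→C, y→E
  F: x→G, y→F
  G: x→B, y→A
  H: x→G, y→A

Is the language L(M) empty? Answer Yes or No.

No

The string yx is accepted: the run A → B → D ends in the accepting state D.
Since at least one string is accepted, L(M) is not empty.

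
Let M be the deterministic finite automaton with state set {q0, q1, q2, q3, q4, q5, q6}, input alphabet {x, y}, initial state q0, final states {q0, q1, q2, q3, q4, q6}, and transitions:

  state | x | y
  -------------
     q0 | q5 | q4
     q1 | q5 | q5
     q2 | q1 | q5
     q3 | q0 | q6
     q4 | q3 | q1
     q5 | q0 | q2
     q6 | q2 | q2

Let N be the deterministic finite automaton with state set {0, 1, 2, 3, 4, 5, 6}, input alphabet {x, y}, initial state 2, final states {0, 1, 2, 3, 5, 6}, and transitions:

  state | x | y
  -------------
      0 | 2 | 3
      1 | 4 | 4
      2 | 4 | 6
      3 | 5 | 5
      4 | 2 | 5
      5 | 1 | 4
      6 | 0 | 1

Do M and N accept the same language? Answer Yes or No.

Exploring the product automaton M × N from the start pair (q0, 2), following both machines on each input symbol, reaches 7 state pairs: (q0, 2), (q5, 4), (q4, 6), (q2, 5), (q3, 0), (q1, 1), (q6, 3).
M accepts in {q0, q1, q2, q3, q4, q6} and N accepts in {0, 1, 2, 3, 5, 6}. In every reachable pair the two components are either both accepting — (q0, 2), (q4, 6), (q2, 5), (q3, 0), (q1, 1), (q6, 3) — or both non-accepting, so no string is accepted by exactly one of the machines: L(M) \ L(N) and L(N) \ L(M) are both empty.
Hence every string is accepted by M iff it is accepted by N, and the two languages coincide.

Yes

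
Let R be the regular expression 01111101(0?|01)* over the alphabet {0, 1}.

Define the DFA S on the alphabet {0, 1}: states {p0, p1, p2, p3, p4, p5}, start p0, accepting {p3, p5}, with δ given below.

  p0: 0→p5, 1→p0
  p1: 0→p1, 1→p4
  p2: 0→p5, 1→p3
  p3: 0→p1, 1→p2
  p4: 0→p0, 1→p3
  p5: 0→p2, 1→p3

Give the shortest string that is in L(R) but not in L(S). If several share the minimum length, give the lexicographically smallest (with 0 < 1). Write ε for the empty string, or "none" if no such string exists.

The string 01111101 is accepted by R but not by S.
No shorter string lies in the difference, and 01111101 is the lexicographically first length-8 string in L(R) \ L(S).

01111101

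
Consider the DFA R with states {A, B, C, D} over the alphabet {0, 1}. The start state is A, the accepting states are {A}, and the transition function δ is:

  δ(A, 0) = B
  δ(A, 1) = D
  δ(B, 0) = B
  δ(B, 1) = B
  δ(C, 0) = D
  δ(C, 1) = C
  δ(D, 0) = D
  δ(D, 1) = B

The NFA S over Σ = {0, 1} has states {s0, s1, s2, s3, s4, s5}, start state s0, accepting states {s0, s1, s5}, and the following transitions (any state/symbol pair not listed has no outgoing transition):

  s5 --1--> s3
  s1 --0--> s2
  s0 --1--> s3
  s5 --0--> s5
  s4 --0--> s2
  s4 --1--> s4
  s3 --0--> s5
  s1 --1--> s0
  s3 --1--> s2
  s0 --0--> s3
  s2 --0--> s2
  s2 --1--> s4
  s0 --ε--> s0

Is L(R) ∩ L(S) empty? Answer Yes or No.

The empty string ε is accepted by both R and S.
Hence L(R) ∩ L(S) ≠ ∅.

No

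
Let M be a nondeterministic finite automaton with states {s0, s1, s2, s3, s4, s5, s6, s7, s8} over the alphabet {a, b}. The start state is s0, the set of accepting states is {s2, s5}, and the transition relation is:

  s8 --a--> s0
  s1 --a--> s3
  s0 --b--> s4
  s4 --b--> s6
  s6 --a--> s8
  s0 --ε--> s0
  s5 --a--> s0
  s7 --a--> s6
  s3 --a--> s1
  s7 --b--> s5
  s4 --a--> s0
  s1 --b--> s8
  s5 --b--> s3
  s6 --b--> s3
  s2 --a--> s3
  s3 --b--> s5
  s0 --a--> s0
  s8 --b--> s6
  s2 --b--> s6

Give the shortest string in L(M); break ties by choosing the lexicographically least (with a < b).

A breadth-first search from s0 reaches an accepting state first via the path s0 → s4 → s6 → s3 → s5 on input bbbb.
No string of length < 4 is accepted (BFS exhausts all shorter strings without reaching an accepting state), and bbbb is the lexicographically least accepting string of length 4.

bbbb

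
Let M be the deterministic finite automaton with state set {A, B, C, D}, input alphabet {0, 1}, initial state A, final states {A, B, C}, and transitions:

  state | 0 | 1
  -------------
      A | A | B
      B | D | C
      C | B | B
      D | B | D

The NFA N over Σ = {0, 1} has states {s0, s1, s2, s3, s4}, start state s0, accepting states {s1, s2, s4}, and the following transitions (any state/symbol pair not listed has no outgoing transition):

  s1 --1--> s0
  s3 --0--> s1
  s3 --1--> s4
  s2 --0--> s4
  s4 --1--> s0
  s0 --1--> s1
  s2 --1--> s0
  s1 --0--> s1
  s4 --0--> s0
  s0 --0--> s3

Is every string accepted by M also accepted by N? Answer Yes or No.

The empty string ε is in L(M) but not in L(N).
So L(M) ⊄ L(N).

No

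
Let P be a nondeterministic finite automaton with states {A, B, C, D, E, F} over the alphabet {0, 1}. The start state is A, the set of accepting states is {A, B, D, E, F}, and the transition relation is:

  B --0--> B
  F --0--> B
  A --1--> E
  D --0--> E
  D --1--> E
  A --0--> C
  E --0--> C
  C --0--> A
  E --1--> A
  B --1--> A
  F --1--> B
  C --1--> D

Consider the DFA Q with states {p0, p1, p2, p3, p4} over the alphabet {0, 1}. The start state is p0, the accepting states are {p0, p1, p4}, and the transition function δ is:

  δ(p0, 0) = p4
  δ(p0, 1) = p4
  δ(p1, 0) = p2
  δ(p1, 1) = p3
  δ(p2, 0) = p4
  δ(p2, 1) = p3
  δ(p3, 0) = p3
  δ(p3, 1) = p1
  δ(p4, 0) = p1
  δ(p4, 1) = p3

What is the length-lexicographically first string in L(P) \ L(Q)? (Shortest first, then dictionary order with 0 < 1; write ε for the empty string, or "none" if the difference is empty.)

The string 01 is accepted by P but not by Q.
No shorter string lies in the difference, and 01 is the lexicographically first length-2 string in L(P) \ L(Q).

01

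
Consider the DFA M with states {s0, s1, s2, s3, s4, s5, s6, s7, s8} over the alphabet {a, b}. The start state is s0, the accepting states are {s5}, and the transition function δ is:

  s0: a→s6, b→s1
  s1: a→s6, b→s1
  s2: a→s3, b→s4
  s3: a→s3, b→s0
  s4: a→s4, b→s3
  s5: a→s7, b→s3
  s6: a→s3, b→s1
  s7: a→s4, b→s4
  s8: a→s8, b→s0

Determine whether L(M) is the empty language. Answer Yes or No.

The states reachable from the start state are {s0, s1, s3, s6}.
None of the accepting states {s5} is reachable, so no string is accepted and L(M) = ∅.

Yes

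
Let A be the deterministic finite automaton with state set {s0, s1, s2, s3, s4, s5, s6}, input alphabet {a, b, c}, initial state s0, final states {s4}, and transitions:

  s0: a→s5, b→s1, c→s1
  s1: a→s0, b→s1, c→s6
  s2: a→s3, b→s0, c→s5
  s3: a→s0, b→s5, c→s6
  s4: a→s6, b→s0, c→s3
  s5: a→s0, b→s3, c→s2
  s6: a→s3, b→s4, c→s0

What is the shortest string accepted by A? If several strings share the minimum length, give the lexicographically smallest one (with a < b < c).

A breadth-first search from s0 reaches an accepting state first via the path s0 → s1 → s6 → s4 on input bcb.
No string of length < 3 is accepted (BFS exhausts all shorter strings without reaching an accepting state), and bcb is the lexicographically least accepting string of length 3.

bcb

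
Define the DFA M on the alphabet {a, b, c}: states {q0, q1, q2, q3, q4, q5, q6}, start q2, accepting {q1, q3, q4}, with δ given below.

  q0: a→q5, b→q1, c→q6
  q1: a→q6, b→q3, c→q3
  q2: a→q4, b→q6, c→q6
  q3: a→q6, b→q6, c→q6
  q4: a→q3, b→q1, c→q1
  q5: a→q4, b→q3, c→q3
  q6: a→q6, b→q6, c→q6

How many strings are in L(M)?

The useful subgraph on states {q1, q2, q3, q4} is acyclic, so L(M) is finite; the longest accepting path visits 4 useful states, giving maximum string length 3.
Counting accepting paths from q2 by length: 1 of length 1, 3 of length 2, 4 of length 3. Total 8.

8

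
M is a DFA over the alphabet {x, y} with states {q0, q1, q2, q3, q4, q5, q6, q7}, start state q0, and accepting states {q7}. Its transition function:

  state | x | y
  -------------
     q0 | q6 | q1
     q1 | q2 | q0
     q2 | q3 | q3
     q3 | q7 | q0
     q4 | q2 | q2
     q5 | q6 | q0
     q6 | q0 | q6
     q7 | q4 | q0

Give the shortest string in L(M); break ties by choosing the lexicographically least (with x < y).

yxxx

A breadth-first search from q0 reaches an accepting state first via the path q0 → q1 → q2 → q3 → q7 on input yxxx.
No string of length < 4 is accepted (BFS exhausts all shorter strings without reaching an accepting state), and yxxx is the lexicographically least accepting string of length 4.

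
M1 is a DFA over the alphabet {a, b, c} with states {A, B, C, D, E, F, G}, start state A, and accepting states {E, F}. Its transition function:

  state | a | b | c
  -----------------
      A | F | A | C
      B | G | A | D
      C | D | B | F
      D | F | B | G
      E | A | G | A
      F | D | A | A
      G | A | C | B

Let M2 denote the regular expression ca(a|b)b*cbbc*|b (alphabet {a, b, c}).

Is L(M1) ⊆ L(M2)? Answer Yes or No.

The string a is in L(M1) but not in L(M2).
So L(M1) ⊄ L(M2).

No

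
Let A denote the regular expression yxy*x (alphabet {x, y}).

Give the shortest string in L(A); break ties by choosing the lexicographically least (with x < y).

By inspection of the expression, no string of length less than 3 matches, and yxx is the lexicographically first match of length 3.

yxx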